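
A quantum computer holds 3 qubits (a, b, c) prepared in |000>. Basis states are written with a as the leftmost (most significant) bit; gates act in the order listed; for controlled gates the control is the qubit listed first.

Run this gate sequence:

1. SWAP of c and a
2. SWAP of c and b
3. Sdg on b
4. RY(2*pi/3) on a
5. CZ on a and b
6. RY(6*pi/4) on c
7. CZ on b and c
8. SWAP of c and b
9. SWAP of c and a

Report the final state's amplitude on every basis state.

After the circuit, the state carries amplitude -sqrt(2)/4 on |000>, -sqrt(6)/4 on |001>, sqrt(2)/4 on |010>, sqrt(6)/4 on |011>, 0 on |100>, 0 on |101>, 0 on |110>, 0 on |111>.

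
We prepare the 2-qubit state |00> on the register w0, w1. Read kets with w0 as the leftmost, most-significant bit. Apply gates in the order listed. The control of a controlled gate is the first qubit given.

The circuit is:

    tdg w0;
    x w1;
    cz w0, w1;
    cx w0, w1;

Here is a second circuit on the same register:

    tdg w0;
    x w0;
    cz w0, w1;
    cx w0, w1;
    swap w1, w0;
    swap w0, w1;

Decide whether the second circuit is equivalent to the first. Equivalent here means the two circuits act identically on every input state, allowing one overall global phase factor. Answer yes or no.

No — the two circuits implement different unitaries, even allowing a global phase.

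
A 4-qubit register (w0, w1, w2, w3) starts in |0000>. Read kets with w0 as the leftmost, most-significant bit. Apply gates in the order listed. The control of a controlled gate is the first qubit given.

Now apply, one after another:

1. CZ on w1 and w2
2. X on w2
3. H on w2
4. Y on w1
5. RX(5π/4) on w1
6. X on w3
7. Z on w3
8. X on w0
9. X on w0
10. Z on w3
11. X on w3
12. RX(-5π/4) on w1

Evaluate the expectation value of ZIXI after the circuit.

The observable ZIXI averages to -1.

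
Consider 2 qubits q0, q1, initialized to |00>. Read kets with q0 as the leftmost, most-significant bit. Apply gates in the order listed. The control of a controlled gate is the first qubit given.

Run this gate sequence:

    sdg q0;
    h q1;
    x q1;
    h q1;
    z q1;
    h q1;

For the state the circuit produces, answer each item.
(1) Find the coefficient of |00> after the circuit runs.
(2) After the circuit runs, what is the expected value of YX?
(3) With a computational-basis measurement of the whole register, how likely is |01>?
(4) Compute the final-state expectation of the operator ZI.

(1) |00> carries amplitude sqrt(2)/2 in the final state. Key observation: the block from step 2 through step 5 cancels to the identity and can be dropped.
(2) The observable YX averages to 0.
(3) A full measurement returns |01> with probability 1/2.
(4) The expectation value of ZI is 1.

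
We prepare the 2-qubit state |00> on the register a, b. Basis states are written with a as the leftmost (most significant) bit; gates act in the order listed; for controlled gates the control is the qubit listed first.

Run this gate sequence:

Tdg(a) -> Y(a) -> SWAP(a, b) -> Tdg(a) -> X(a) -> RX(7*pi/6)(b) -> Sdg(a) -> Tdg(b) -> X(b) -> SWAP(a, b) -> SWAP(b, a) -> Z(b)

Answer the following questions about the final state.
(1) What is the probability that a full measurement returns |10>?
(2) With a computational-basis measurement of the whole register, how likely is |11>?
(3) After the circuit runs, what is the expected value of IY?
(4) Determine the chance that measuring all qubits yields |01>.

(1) A full measurement returns |10> with probability 1/2 - sqrt(3)/4.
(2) A full measurement returns |11> with probability sqrt(3)/4 + 1/2.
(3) In the final state, IY has expectation -sqrt(2)/4.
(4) Outcome |01> occurs with probability 0.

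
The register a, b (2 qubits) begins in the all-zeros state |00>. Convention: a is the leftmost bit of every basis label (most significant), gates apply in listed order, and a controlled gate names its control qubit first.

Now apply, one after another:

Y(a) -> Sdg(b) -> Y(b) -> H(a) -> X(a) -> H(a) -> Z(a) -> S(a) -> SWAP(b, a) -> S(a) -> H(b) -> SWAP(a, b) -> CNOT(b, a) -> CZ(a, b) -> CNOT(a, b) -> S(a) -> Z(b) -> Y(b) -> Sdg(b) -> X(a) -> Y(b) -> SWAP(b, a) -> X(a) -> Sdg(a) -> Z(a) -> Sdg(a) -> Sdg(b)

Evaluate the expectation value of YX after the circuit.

The observable YX averages to -1.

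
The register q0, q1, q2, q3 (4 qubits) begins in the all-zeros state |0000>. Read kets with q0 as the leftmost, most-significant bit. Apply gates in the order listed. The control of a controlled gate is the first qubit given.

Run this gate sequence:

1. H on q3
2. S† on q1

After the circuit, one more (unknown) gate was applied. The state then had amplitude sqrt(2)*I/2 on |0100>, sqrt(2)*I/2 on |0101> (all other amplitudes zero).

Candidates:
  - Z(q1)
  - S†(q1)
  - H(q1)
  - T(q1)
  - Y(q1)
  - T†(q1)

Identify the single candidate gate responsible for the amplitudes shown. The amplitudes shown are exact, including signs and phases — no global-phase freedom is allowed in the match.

It was Y(q1) that produced the state shown.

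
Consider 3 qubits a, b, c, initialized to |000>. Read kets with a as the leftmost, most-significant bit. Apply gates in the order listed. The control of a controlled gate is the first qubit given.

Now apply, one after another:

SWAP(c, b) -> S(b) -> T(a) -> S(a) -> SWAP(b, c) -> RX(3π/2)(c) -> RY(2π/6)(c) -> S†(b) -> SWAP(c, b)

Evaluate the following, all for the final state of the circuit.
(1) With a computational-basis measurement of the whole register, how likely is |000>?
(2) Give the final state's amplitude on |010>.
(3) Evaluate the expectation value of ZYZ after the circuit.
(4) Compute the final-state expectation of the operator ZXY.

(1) Outcome |000> occurs with probability 1/2.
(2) The amplitude on |010> is -sqrt(2)/4 - sqrt(6)*I/4.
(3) The observable ZYZ averages to 1.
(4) The observable ZXY averages to 0.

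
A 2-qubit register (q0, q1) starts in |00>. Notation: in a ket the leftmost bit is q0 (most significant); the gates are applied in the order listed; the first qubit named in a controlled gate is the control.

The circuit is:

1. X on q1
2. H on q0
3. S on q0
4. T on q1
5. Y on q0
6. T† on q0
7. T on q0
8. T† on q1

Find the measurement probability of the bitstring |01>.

A full measurement returns |01> with probability 1/2.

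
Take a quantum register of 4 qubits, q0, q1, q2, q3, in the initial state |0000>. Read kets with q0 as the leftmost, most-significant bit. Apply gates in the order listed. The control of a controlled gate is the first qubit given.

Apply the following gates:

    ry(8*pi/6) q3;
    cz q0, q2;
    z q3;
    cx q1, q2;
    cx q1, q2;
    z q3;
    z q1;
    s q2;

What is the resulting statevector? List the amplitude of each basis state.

After the circuit, the state carries amplitude -1/2 on |0000>, sqrt(3)/2 on |0001>, and 0 on every other basis state. Key observation: gates 3-6 undo each other exactly, leaving only the rest of the circuit to track.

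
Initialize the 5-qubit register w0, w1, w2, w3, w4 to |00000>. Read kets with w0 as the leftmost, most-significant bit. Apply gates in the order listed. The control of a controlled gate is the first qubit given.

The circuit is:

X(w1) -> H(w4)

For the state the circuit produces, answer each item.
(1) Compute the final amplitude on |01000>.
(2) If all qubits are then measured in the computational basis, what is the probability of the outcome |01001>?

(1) The final state's coefficient on |01000> equals sqrt(2)/2.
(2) Outcome |01001> occurs with probability 1/2.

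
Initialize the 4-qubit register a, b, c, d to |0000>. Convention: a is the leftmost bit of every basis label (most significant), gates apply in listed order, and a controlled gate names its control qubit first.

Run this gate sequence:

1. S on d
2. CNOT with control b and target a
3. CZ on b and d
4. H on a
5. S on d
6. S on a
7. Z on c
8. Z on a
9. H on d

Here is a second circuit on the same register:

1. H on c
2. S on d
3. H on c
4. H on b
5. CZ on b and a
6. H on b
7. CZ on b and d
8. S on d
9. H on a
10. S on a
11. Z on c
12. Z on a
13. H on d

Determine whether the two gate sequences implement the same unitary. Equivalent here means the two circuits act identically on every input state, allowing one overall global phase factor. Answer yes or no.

No — the two circuits implement different unitaries, even allowing a global phase.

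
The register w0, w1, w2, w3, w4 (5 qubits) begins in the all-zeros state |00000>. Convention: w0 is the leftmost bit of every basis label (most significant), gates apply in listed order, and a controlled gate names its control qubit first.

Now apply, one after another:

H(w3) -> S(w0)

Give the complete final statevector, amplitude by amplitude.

The resulting statevector has amplitude sqrt(2)/2 on |00000>, sqrt(2)/2 on |00010>, and 0 on every other basis state.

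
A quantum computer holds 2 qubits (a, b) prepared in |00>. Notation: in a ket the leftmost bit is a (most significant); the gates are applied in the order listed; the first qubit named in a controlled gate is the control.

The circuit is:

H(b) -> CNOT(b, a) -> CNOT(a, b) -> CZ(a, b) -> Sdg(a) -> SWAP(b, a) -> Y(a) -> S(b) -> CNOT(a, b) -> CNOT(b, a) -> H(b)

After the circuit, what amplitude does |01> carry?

The amplitude on |01> is -I/2.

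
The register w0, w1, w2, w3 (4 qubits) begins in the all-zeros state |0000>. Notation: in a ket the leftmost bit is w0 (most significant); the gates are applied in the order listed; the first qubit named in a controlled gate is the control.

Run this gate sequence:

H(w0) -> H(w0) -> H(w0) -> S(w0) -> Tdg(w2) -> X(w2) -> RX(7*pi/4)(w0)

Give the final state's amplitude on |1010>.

The amplitude on |1010> is -sqrt(2)*I*sqrt(sqrt(2) + 2)/4 - sqrt(2)*I*sqrt(2 - sqrt(2))/4. Key observation: steps 1-2 multiply out to the identity, so the circuit reduces to the remaining gates.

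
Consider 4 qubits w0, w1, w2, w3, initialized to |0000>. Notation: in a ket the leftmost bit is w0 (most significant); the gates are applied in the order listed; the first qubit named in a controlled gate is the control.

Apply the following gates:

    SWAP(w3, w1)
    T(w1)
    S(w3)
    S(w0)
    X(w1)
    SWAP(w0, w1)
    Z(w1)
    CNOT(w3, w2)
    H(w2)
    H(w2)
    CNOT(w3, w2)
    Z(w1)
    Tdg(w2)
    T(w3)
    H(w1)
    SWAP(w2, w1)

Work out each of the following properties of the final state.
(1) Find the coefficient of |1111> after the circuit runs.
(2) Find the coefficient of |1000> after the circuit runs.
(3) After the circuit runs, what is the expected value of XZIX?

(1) The amplitude on |1111> is 0. Key observation: gates 7-12 undo each other exactly, leaving only the rest of the circuit to track.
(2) The amplitude on |1000> is sqrt(2)/2.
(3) In the final state, XZIX has expectation 0.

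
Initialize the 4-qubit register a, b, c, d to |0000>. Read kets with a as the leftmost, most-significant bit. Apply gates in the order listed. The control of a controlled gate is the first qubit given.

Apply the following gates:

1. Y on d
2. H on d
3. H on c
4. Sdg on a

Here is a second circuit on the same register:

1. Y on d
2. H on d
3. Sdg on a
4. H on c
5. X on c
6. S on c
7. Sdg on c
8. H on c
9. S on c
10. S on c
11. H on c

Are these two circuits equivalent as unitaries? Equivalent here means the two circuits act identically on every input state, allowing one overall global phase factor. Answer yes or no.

Yes: on every input state the two circuits agree up to one overall phase factor.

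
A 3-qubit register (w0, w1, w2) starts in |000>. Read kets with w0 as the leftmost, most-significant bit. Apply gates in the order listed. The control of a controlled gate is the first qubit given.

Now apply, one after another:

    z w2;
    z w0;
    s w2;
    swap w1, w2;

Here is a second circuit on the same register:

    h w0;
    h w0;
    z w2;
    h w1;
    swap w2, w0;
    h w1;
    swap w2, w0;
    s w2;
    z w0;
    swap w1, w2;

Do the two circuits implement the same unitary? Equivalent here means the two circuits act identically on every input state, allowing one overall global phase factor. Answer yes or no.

Yes — the two circuits implement the same unitary up to a global phase.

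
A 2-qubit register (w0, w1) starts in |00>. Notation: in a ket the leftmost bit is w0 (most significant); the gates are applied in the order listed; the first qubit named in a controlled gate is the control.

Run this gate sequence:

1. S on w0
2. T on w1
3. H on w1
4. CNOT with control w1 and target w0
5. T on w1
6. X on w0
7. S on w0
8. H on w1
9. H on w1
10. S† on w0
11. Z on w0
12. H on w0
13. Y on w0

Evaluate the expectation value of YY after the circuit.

The observable YY averages to sqrt(2)/2. Key observation: the block from step 7 through step 10 cancels to the identity and can be dropped.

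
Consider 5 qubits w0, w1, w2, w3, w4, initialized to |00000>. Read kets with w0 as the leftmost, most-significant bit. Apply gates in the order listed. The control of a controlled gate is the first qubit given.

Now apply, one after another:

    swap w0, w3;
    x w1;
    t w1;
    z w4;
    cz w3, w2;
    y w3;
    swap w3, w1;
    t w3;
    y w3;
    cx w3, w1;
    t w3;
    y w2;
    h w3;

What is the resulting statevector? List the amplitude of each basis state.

The resulting statevector has amplitude -sqrt(2)/2 on |01100>, -sqrt(2)/2 on |01110>, and 0 on every other basis state.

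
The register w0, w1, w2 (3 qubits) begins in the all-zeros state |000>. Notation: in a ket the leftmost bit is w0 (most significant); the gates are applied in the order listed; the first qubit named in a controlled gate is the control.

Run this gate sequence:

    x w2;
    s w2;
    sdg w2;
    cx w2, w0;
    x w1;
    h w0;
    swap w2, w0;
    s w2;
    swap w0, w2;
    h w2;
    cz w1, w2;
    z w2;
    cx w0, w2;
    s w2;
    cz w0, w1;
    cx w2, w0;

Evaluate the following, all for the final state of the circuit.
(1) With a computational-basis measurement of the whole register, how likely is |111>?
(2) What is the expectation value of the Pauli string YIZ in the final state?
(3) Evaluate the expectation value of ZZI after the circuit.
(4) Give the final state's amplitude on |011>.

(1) A full measurement returns |111> with probability 1/4.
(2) In the final state, YIZ has expectation -1.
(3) The expectation value of ZZI is 0.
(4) The final state's coefficient on |011> equals -1/2.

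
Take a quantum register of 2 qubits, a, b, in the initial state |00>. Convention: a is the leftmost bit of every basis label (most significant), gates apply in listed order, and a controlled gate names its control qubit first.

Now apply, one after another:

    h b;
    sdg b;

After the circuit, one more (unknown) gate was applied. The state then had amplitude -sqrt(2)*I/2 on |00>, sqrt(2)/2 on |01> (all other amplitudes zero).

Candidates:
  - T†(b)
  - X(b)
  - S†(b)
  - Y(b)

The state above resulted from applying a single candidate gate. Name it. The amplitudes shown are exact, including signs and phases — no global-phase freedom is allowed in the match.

It was X(b) that produced the state shown.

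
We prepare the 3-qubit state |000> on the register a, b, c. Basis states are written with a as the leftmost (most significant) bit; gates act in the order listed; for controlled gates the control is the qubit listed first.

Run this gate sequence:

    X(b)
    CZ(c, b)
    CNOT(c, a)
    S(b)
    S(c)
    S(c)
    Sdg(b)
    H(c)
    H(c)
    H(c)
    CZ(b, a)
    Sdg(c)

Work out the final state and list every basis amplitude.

The final amplitudes are sqrt(2)/2 on |010>, -sqrt(2)*I/2 on |011>, and 0 on every other basis state. Key observation: the block from step 8 through step 9 cancels to the identity and can be dropped.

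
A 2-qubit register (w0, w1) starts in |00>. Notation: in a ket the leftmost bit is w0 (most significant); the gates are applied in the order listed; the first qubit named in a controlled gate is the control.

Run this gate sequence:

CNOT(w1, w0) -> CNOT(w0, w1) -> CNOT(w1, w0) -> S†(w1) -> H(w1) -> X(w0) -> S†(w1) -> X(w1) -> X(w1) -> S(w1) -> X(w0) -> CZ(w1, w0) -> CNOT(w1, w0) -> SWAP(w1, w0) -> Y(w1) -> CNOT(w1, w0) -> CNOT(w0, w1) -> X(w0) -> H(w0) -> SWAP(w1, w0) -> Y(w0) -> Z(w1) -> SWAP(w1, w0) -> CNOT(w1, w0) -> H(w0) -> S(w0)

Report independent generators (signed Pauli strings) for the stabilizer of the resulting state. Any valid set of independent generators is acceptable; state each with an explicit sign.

The final state is stabilized by the group generated by -IX, -ZI; other independent generating sets are equally valid. Key observation: steps 6-11 multiply out to the identity, so the circuit reduces to the remaining gates.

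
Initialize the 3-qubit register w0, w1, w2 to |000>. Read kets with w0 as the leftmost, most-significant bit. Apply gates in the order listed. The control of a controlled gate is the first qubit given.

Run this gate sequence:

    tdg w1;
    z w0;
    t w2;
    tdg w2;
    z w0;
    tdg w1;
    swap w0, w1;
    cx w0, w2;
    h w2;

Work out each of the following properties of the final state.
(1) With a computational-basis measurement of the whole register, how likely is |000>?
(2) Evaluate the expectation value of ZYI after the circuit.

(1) The probability of measuring |000> is 1/2. Key observation: steps 2-5 multiply out to the identity, so the circuit reduces to the remaining gates.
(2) In the final state, ZYI has expectation 0.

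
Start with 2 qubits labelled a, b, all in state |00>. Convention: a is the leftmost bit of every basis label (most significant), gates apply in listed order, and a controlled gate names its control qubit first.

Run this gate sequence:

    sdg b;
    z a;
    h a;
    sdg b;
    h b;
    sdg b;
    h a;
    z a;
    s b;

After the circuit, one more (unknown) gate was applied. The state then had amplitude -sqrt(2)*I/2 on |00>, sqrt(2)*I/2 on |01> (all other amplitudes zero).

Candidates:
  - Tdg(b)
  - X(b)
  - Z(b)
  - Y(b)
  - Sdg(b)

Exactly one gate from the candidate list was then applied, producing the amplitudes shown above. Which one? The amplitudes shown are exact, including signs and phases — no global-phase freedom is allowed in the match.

The unique candidate consistent with the amplitudes is Y(b).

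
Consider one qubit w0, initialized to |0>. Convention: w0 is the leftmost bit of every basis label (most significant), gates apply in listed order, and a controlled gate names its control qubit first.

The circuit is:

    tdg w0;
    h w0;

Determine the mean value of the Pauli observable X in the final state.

The observable X averages to 1.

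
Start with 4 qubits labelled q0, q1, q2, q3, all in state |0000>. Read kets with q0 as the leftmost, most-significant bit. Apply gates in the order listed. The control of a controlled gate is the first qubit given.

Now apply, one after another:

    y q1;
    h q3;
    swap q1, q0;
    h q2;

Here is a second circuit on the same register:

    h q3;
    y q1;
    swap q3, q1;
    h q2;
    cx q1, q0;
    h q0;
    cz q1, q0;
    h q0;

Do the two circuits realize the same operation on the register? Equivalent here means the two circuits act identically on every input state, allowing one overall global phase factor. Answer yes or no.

No — the two circuits implement different unitaries, even allowing a global phase.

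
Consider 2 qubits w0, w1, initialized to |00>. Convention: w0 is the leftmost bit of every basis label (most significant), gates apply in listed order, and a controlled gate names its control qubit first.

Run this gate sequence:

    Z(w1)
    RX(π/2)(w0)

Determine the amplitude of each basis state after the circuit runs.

The final amplitudes are sqrt(2)/2 on |00>, 0 on |01>, -sqrt(2)*I/2 on |10>, 0 on |11>.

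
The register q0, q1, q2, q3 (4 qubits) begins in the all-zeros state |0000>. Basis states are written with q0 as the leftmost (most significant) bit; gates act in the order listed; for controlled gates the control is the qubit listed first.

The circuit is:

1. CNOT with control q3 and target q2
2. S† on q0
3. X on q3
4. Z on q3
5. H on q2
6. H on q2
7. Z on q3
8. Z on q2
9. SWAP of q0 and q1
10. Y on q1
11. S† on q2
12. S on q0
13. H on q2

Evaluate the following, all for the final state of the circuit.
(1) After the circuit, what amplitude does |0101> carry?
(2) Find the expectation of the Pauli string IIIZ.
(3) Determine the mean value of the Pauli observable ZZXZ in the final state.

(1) The amplitude on |0101> is sqrt(2)*I/2.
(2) The expectation value of IIIZ is -1.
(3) The expectation value of ZZXZ is 1.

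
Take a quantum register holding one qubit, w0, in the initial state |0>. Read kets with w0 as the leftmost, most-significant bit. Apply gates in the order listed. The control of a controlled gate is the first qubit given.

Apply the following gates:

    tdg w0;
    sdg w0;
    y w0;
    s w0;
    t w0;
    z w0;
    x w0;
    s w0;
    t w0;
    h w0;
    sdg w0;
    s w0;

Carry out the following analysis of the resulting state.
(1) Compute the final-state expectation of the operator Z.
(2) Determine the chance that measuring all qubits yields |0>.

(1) In the final state, Z has expectation 0.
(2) The probability of measuring |0> is 1/2.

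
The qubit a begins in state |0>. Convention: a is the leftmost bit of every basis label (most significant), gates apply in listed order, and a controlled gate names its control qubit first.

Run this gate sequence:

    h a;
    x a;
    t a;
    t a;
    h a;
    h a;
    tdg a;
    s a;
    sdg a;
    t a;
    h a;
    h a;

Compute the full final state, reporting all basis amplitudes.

After the circuit, the state carries amplitude sqrt(2)/2 on |0>, sqrt(2)*I/2 on |1>. Key observation: gates 5-12 undo each other exactly, leaving only the rest of the circuit to track.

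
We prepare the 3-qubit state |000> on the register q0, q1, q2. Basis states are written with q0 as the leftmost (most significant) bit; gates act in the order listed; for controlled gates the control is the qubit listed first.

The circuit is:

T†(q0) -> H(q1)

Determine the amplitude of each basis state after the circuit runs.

After the circuit, the state carries amplitude sqrt(2)/2 on |000>, sqrt(2)/2 on |010>, and 0 on every other basis state.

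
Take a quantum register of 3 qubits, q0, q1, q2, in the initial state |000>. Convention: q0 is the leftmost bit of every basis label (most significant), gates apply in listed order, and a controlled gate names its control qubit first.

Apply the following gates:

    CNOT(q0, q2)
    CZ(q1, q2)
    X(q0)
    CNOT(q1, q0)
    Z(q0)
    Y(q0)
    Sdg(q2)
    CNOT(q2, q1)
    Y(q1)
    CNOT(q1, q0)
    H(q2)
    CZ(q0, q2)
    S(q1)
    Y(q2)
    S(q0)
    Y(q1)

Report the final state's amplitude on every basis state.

After the circuit, the state carries amplitude sqrt(2)/2 on |100>, sqrt(2)/2 on |101>, and 0 on every other basis state.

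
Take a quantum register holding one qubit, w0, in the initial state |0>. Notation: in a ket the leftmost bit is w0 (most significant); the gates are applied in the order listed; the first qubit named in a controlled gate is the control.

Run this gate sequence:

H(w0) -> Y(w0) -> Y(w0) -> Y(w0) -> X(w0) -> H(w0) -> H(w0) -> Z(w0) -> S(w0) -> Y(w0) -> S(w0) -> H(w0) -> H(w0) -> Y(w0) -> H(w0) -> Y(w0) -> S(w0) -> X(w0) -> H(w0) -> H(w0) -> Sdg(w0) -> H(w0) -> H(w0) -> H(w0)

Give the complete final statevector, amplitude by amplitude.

After the circuit, the state carries amplitude sqrt(2)/2 on |0>, sqrt(2)/2 on |1>.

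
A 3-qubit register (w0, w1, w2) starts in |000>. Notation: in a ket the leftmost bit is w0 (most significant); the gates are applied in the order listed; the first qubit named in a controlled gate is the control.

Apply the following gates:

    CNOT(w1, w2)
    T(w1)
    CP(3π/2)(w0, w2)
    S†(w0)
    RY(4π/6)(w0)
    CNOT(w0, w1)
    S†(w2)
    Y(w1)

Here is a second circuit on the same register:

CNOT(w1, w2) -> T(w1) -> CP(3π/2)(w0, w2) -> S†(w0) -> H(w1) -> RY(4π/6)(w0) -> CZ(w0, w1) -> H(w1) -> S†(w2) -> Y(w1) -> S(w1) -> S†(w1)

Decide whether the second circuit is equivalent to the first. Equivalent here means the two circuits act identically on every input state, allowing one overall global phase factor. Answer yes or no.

Yes: on every input state the two circuits agree up to one overall phase factor.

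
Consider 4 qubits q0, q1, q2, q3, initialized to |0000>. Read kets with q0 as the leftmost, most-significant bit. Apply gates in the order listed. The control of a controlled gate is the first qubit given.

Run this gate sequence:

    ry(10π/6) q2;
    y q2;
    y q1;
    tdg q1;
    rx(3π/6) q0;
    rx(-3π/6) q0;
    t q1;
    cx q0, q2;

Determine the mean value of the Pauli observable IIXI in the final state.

The expectation value of IIXI is sqrt(3)/2.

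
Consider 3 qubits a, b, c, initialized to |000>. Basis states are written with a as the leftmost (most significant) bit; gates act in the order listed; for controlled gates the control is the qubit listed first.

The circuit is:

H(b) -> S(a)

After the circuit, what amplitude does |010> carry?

The amplitude on |010> is sqrt(2)/2.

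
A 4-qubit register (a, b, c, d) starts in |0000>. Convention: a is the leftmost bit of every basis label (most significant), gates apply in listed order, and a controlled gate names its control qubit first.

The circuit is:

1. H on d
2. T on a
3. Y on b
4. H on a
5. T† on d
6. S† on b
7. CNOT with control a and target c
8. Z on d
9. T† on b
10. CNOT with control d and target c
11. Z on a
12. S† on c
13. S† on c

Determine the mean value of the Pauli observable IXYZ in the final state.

The expectation value of IXYZ is 0.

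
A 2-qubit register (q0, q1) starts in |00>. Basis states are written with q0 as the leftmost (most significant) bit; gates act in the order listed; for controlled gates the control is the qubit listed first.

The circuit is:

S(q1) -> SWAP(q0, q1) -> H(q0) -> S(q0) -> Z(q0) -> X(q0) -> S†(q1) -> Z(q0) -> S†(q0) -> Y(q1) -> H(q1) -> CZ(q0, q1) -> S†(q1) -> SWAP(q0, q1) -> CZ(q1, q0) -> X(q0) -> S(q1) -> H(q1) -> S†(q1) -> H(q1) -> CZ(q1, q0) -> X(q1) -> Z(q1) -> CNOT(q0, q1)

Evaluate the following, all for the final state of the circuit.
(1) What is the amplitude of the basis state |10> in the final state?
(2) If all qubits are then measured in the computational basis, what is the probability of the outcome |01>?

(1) |10> carries amplitude -1/2 + I/2 in the final state.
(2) Outcome |01> occurs with probability 1/2.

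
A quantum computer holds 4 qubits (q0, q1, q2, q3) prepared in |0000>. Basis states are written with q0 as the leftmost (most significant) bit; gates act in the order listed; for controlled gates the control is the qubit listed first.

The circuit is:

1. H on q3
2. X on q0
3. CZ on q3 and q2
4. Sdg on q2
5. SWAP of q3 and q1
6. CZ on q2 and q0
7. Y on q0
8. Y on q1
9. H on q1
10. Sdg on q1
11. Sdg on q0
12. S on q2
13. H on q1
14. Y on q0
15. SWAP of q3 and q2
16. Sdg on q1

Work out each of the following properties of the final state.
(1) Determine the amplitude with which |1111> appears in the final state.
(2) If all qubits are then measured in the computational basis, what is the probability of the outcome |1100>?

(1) |1111> carries amplitude 0 in the final state.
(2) A full measurement returns |1100> with probability 1/2.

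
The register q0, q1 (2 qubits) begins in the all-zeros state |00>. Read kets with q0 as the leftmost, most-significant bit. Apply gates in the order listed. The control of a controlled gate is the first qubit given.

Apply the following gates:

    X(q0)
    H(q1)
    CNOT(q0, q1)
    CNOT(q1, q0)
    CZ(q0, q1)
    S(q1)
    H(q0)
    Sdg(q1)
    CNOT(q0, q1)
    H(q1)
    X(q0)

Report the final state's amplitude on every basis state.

The resulting statevector has amplitude 0 on |00>, sqrt(2)/2 on |01>, sqrt(2)/2 on |10>, 0 on |11>.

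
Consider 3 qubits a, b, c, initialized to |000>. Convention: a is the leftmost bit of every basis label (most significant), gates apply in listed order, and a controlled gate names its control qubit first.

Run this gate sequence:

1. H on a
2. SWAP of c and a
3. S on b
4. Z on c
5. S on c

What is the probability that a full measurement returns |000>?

A full measurement returns |000> with probability 1/2.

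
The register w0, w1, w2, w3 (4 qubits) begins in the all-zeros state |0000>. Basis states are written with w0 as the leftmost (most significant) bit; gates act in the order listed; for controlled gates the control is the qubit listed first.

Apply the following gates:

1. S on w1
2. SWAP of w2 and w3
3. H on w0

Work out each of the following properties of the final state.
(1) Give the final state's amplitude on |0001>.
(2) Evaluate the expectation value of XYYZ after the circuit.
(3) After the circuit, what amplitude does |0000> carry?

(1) The amplitude on |0001> is 0.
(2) The expectation value of XYYZ is 0.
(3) The final state's coefficient on |0000> equals sqrt(2)/2.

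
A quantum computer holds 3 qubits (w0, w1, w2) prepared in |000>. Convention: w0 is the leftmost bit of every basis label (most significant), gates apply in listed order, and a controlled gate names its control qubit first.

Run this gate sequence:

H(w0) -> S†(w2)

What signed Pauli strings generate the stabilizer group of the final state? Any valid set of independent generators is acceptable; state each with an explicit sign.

The final state is stabilized by the group generated by +XII, +IZI, +IIZ; other independent generating sets are equally valid.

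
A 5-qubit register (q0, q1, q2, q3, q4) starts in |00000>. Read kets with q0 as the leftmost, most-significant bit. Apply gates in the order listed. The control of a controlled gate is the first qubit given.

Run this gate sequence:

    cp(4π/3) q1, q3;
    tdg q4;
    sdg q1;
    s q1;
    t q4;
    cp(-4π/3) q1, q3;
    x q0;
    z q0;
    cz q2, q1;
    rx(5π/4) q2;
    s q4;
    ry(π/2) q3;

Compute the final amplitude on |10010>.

The amplitude on |10010> is sqrt(4 - 2*sqrt(2))/4. Key observation: gates 1-6 undo each other exactly, leaving only the rest of the circuit to track.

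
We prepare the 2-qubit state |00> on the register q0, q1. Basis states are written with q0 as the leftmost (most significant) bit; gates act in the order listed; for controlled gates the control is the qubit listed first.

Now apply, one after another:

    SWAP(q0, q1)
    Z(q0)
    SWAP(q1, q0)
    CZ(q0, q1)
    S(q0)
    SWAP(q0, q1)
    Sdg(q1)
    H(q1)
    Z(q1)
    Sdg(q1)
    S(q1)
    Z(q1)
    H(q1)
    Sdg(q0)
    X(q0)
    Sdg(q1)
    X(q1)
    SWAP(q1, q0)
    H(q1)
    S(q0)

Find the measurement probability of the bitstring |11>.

A full measurement returns |11> with probability 1/2. Key observation: the block from step 8 through step 13 cancels to the identity and can be dropped.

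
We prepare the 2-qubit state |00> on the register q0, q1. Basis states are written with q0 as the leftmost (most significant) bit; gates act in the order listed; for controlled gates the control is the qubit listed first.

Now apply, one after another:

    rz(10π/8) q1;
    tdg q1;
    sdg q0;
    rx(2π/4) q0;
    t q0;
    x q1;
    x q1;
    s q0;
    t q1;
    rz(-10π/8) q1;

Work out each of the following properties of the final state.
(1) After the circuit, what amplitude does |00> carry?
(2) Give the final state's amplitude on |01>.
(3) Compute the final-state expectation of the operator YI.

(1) The final state's coefficient on |00> equals sqrt(2)/2.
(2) |01> carries amplitude 0 in the final state.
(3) The observable YI averages to sqrt(2)/2.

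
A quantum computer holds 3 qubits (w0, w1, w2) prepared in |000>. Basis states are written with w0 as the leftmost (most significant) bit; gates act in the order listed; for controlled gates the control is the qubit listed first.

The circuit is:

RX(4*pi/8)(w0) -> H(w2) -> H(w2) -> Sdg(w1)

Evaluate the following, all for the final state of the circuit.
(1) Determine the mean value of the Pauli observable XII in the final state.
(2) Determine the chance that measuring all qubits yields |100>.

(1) The expectation value of XII is 0. Key observation: gates 2-3 undo each other exactly, leaving only the rest of the circuit to track.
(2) The probability of measuring |100> is 1/2.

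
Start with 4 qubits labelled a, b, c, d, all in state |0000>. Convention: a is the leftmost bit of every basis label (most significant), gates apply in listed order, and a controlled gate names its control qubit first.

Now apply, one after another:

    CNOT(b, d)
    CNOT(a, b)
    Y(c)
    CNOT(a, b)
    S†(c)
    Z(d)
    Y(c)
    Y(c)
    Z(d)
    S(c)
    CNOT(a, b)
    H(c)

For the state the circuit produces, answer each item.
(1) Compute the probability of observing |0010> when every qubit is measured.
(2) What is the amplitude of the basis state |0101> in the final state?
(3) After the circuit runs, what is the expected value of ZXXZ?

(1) Outcome |0010> occurs with probability 1/2. Key observation: gates 4-11 undo each other exactly, leaving only the rest of the circuit to track.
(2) |0101> carries amplitude 0 in the final state.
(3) In the final state, ZXXZ has expectation 0.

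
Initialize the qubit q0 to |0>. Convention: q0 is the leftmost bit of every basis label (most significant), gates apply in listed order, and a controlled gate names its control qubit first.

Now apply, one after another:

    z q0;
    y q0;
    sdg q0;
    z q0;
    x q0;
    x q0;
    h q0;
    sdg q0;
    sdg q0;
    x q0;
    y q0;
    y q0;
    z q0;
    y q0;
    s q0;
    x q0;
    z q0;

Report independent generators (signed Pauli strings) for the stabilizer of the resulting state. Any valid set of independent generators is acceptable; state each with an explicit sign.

The stabilizer group can be generated by +Y, among other valid generating sets.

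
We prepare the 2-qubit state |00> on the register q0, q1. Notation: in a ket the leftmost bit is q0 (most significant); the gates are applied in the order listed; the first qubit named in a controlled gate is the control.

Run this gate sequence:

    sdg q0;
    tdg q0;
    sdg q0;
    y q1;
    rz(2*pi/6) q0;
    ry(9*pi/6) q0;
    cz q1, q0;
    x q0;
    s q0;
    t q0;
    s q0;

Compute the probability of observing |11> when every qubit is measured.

A full measurement returns |11> with probability 1/2.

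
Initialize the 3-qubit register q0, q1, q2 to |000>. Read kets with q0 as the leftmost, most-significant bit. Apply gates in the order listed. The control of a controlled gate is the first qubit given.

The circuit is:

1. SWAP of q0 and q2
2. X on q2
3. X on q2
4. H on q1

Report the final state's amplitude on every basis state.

After the circuit, the state carries amplitude sqrt(2)/2 on |000>, sqrt(2)/2 on |010>, and 0 on every other basis state. Key observation: the block from step 2 through step 3 cancels to the identity and can be dropped.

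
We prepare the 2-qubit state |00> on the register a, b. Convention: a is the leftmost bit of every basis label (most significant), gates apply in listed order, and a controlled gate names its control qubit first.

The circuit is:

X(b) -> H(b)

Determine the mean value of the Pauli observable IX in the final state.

In the final state, IX has expectation -1.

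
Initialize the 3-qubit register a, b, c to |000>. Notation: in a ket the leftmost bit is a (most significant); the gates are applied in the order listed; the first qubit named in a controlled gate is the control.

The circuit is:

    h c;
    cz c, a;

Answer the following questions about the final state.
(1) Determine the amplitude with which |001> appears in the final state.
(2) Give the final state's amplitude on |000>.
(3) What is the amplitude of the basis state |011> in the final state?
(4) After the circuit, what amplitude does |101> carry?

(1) |001> carries amplitude sqrt(2)/2 in the final state.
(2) |000> carries amplitude sqrt(2)/2 in the final state.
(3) The amplitude on |011> is 0.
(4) The final state's coefficient on |101> equals 0.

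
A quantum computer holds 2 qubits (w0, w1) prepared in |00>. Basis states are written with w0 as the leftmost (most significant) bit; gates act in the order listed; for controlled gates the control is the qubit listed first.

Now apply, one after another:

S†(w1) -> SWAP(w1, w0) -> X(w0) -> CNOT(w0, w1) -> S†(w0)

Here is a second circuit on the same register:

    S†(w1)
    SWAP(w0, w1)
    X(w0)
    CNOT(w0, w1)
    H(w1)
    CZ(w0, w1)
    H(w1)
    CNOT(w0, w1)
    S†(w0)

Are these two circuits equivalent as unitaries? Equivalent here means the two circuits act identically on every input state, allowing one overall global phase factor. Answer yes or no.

Yes: on every input state the two circuits agree up to one overall phase factor.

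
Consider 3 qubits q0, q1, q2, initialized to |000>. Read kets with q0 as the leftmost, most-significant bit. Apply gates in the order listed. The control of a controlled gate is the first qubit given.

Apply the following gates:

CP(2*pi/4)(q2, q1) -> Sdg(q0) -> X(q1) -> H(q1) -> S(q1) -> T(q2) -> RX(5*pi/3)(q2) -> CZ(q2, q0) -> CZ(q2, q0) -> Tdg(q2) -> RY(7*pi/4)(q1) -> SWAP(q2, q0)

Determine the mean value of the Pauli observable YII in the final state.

The expectation value of YII is sqrt(6)/4. Key observation: steps 8-9 multiply out to the identity, so the circuit reduces to the remaining gates.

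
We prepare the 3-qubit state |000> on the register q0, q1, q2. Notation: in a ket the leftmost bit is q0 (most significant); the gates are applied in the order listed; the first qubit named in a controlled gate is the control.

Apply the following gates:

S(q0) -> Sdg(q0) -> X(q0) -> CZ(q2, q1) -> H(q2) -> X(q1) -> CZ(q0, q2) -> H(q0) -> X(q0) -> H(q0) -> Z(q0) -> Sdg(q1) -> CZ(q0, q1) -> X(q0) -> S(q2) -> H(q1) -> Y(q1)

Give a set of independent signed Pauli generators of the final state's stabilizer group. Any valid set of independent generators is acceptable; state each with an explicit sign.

The stabilizer group can be generated by +IXI, -IIY, +ZII, among other valid generating sets. Key observation: steps 8-11 multiply out to the identity, so the circuit reduces to the remaining gates.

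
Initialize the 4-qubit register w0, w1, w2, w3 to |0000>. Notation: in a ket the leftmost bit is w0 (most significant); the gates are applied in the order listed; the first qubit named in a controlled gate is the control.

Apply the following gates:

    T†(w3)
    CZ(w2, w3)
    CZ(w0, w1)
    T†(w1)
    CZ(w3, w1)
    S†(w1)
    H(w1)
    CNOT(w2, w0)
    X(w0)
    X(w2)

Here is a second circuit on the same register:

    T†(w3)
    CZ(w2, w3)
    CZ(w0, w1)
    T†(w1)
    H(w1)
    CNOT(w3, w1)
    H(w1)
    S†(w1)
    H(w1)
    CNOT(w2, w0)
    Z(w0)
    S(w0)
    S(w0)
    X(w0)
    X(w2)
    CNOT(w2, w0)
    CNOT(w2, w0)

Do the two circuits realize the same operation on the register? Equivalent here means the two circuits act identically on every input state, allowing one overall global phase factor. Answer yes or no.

Yes: on every input state the two circuits agree up to one overall phase factor.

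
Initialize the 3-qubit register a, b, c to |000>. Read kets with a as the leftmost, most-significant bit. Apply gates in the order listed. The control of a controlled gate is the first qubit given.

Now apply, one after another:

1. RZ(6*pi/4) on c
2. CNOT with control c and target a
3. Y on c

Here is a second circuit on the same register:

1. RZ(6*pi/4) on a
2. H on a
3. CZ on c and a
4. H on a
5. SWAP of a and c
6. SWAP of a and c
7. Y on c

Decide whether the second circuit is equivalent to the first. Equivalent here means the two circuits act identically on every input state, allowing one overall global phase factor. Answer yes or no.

No: there is an input state on which the two circuits produce genuinely different outputs (not merely differing by a phase).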